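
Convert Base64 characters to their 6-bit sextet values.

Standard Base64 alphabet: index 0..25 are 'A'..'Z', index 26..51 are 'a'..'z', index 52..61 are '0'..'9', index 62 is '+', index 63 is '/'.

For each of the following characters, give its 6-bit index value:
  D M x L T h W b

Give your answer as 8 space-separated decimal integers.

'D': A..Z range, ord('D') − ord('A') = 3
'M': A..Z range, ord('M') − ord('A') = 12
'x': a..z range, 26 + ord('x') − ord('a') = 49
'L': A..Z range, ord('L') − ord('A') = 11
'T': A..Z range, ord('T') − ord('A') = 19
'h': a..z range, 26 + ord('h') − ord('a') = 33
'W': A..Z range, ord('W') − ord('A') = 22
'b': a..z range, 26 + ord('b') − ord('a') = 27

Answer: 3 12 49 11 19 33 22 27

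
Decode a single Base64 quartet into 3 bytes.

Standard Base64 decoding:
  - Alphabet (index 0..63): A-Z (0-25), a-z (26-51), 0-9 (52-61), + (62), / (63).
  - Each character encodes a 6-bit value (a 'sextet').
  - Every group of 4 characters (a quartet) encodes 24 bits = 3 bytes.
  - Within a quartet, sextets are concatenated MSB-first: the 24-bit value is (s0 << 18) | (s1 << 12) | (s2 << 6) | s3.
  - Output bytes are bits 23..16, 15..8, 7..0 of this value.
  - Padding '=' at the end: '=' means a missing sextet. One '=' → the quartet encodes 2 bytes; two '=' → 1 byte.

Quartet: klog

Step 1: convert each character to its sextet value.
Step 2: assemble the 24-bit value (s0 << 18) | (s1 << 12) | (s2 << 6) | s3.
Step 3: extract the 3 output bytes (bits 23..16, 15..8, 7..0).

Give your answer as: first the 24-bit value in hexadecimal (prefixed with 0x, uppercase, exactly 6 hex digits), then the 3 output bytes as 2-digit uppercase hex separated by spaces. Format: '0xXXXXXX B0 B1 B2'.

Sextets: k=36, l=37, o=40, g=32
24-bit: (36<<18) | (37<<12) | (40<<6) | 32
      = 0x900000 | 0x025000 | 0x000A00 | 0x000020
      = 0x925A20
Bytes: (v>>16)&0xFF=92, (v>>8)&0xFF=5A, v&0xFF=20

Answer: 0x925A20 92 5A 20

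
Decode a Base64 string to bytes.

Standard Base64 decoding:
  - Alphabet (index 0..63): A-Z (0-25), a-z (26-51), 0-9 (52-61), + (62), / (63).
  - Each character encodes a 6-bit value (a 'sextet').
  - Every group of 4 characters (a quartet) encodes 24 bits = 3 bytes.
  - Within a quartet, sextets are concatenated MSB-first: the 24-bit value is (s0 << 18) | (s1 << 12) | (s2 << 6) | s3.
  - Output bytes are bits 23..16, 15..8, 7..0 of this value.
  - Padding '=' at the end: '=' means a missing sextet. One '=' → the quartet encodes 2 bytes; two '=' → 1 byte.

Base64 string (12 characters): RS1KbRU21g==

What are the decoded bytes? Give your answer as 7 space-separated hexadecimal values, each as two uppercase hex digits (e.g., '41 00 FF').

Answer: 45 2D 4A 6D 15 36 D6

Derivation:
After char 0 ('R'=17): chars_in_quartet=1 acc=0x11 bytes_emitted=0
After char 1 ('S'=18): chars_in_quartet=2 acc=0x452 bytes_emitted=0
After char 2 ('1'=53): chars_in_quartet=3 acc=0x114B5 bytes_emitted=0
After char 3 ('K'=10): chars_in_quartet=4 acc=0x452D4A -> emit 45 2D 4A, reset; bytes_emitted=3
After char 4 ('b'=27): chars_in_quartet=1 acc=0x1B bytes_emitted=3
After char 5 ('R'=17): chars_in_quartet=2 acc=0x6D1 bytes_emitted=3
After char 6 ('U'=20): chars_in_quartet=3 acc=0x1B454 bytes_emitted=3
After char 7 ('2'=54): chars_in_quartet=4 acc=0x6D1536 -> emit 6D 15 36, reset; bytes_emitted=6
After char 8 ('1'=53): chars_in_quartet=1 acc=0x35 bytes_emitted=6
After char 9 ('g'=32): chars_in_quartet=2 acc=0xD60 bytes_emitted=6
Padding '==': partial quartet acc=0xD60 -> emit D6; bytes_emitted=7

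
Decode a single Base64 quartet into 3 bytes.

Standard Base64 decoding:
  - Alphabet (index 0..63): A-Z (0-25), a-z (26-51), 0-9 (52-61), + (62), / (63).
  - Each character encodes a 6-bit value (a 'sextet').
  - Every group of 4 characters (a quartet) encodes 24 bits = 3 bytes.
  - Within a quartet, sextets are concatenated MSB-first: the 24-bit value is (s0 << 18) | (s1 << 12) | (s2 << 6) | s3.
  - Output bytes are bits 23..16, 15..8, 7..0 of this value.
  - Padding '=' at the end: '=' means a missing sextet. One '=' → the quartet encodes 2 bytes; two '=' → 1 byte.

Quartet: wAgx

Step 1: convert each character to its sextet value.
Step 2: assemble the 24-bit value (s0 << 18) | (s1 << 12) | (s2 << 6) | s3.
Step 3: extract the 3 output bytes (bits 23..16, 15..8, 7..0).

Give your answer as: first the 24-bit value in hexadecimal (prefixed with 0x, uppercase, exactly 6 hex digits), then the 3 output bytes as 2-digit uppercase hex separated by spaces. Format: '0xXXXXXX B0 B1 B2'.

Sextets: w=48, A=0, g=32, x=49
24-bit: (48<<18) | (0<<12) | (32<<6) | 49
      = 0xC00000 | 0x000000 | 0x000800 | 0x000031
      = 0xC00831
Bytes: (v>>16)&0xFF=C0, (v>>8)&0xFF=08, v&0xFF=31

Answer: 0xC00831 C0 08 31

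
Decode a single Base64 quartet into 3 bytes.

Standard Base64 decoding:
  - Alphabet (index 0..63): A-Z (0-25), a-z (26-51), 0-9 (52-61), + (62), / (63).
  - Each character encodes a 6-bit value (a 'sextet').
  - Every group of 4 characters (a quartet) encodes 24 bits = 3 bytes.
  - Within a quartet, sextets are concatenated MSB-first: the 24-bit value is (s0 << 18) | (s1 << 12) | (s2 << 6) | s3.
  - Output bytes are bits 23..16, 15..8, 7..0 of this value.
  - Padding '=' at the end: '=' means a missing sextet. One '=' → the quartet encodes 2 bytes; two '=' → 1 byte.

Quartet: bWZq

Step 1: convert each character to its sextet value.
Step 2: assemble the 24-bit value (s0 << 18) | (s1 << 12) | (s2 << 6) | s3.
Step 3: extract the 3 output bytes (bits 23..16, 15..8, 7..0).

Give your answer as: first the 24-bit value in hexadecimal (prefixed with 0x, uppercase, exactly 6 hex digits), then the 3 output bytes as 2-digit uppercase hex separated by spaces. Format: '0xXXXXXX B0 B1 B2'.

Answer: 0x6D666A 6D 66 6A

Derivation:
Sextets: b=27, W=22, Z=25, q=42
24-bit: (27<<18) | (22<<12) | (25<<6) | 42
      = 0x6C0000 | 0x016000 | 0x000640 | 0x00002A
      = 0x6D666A
Bytes: (v>>16)&0xFF=6D, (v>>8)&0xFF=66, v&0xFF=6A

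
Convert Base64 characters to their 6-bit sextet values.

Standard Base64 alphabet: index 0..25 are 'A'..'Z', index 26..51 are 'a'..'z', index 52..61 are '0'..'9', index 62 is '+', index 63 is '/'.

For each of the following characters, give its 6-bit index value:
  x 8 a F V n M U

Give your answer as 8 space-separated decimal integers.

'x': a..z range, 26 + ord('x') − ord('a') = 49
'8': 0..9 range, 52 + ord('8') − ord('0') = 60
'a': a..z range, 26 + ord('a') − ord('a') = 26
'F': A..Z range, ord('F') − ord('A') = 5
'V': A..Z range, ord('V') − ord('A') = 21
'n': a..z range, 26 + ord('n') − ord('a') = 39
'M': A..Z range, ord('M') − ord('A') = 12
'U': A..Z range, ord('U') − ord('A') = 20

Answer: 49 60 26 5 21 39 12 20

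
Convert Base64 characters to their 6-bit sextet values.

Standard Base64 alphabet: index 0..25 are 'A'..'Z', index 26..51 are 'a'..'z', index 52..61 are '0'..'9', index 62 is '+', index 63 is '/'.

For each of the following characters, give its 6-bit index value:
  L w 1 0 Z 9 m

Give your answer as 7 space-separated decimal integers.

'L': A..Z range, ord('L') − ord('A') = 11
'w': a..z range, 26 + ord('w') − ord('a') = 48
'1': 0..9 range, 52 + ord('1') − ord('0') = 53
'0': 0..9 range, 52 + ord('0') − ord('0') = 52
'Z': A..Z range, ord('Z') − ord('A') = 25
'9': 0..9 range, 52 + ord('9') − ord('0') = 61
'm': a..z range, 26 + ord('m') − ord('a') = 38

Answer: 11 48 53 52 25 61 38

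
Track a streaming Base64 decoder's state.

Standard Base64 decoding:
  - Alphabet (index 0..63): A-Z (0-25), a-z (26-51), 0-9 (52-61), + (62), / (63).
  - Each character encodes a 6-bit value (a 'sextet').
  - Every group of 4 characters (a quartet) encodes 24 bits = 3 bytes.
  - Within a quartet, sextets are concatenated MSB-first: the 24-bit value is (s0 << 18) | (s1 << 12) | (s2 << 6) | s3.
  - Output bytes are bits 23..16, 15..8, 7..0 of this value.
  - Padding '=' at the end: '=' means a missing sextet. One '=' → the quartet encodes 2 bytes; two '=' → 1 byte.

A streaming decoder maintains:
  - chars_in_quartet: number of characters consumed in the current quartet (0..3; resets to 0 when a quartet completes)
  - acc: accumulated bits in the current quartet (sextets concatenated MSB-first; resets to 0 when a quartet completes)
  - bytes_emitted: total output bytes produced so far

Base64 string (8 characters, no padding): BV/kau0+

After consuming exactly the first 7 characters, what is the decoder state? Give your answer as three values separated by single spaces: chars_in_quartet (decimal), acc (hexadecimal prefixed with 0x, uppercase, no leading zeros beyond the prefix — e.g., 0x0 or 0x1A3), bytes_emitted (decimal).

Answer: 3 0x1ABB4 3

Derivation:
After char 0 ('B'=1): chars_in_quartet=1 acc=0x1 bytes_emitted=0
After char 1 ('V'=21): chars_in_quartet=2 acc=0x55 bytes_emitted=0
After char 2 ('/'=63): chars_in_quartet=3 acc=0x157F bytes_emitted=0
After char 3 ('k'=36): chars_in_quartet=4 acc=0x55FE4 -> emit 05 5F E4, reset; bytes_emitted=3
After char 4 ('a'=26): chars_in_quartet=1 acc=0x1A bytes_emitted=3
After char 5 ('u'=46): chars_in_quartet=2 acc=0x6AE bytes_emitted=3
After char 6 ('0'=52): chars_in_quartet=3 acc=0x1ABB4 bytes_emitted=3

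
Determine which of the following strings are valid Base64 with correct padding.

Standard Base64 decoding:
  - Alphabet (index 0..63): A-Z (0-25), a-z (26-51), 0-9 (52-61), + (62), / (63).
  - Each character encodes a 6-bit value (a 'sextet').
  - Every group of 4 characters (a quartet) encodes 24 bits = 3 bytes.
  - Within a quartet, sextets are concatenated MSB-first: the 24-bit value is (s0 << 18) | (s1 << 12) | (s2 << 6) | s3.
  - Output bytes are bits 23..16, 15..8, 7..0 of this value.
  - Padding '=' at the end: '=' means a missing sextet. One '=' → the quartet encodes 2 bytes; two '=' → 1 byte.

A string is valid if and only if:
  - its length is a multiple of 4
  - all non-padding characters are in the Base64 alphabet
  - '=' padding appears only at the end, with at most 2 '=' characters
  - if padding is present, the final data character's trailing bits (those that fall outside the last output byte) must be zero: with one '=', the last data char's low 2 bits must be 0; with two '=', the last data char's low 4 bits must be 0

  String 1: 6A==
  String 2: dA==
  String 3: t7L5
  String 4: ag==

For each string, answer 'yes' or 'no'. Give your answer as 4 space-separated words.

String 1: '6A==' → valid
String 2: 'dA==' → valid
String 3: 't7L5' → valid
String 4: 'ag==' → valid

Answer: yes yes yes yes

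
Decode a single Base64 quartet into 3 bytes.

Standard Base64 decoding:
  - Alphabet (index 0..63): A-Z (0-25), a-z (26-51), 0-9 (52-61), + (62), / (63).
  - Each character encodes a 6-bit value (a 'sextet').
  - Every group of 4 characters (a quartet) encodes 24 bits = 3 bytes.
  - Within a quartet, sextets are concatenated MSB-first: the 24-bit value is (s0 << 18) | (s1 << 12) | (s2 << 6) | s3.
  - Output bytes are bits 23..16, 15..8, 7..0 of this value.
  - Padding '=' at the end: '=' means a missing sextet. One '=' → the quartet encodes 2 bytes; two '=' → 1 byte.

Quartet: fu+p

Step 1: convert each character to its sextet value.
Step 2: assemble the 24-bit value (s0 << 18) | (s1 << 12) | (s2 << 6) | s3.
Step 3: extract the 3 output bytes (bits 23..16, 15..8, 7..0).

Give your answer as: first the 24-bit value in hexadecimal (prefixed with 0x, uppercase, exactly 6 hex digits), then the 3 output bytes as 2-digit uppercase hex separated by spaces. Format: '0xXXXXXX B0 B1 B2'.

Sextets: f=31, u=46, +=62, p=41
24-bit: (31<<18) | (46<<12) | (62<<6) | 41
      = 0x7C0000 | 0x02E000 | 0x000F80 | 0x000029
      = 0x7EEFA9
Bytes: (v>>16)&0xFF=7E, (v>>8)&0xFF=EF, v&0xFF=A9

Answer: 0x7EEFA9 7E EF A9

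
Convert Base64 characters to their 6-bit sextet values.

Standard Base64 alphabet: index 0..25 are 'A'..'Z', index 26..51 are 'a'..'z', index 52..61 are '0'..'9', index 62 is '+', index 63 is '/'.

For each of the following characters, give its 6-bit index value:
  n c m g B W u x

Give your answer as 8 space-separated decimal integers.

'n': a..z range, 26 + ord('n') − ord('a') = 39
'c': a..z range, 26 + ord('c') − ord('a') = 28
'm': a..z range, 26 + ord('m') − ord('a') = 38
'g': a..z range, 26 + ord('g') − ord('a') = 32
'B': A..Z range, ord('B') − ord('A') = 1
'W': A..Z range, ord('W') − ord('A') = 22
'u': a..z range, 26 + ord('u') − ord('a') = 46
'x': a..z range, 26 + ord('x') − ord('a') = 49

Answer: 39 28 38 32 1 22 46 49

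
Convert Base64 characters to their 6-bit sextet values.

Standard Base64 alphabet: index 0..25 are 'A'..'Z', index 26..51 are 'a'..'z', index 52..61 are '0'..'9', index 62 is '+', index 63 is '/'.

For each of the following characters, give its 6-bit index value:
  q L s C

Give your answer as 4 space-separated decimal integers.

'q': a..z range, 26 + ord('q') − ord('a') = 42
'L': A..Z range, ord('L') − ord('A') = 11
's': a..z range, 26 + ord('s') − ord('a') = 44
'C': A..Z range, ord('C') − ord('A') = 2

Answer: 42 11 44 2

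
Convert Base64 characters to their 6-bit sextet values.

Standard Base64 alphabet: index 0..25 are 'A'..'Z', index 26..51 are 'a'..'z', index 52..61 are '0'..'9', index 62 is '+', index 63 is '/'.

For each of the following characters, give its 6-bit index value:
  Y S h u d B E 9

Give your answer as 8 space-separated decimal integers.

Answer: 24 18 33 46 29 1 4 61

Derivation:
'Y': A..Z range, ord('Y') − ord('A') = 24
'S': A..Z range, ord('S') − ord('A') = 18
'h': a..z range, 26 + ord('h') − ord('a') = 33
'u': a..z range, 26 + ord('u') − ord('a') = 46
'd': a..z range, 26 + ord('d') − ord('a') = 29
'B': A..Z range, ord('B') − ord('A') = 1
'E': A..Z range, ord('E') − ord('A') = 4
'9': 0..9 range, 52 + ord('9') − ord('0') = 61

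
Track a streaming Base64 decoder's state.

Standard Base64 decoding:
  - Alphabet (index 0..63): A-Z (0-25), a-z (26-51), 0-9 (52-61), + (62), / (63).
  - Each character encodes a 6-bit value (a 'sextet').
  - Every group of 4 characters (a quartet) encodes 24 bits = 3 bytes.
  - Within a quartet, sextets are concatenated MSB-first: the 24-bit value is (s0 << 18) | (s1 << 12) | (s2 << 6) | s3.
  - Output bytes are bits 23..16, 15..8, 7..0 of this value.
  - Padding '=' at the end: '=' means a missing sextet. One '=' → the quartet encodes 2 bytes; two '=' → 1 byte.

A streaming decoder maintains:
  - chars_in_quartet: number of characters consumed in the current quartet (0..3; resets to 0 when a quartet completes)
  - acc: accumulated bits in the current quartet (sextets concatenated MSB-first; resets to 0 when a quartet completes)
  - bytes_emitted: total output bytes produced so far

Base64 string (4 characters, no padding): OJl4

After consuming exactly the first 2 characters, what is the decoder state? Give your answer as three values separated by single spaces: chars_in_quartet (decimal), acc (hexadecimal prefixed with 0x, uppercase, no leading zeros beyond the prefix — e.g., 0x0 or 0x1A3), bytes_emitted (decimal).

Answer: 2 0x389 0

Derivation:
After char 0 ('O'=14): chars_in_quartet=1 acc=0xE bytes_emitted=0
After char 1 ('J'=9): chars_in_quartet=2 acc=0x389 bytes_emitted=0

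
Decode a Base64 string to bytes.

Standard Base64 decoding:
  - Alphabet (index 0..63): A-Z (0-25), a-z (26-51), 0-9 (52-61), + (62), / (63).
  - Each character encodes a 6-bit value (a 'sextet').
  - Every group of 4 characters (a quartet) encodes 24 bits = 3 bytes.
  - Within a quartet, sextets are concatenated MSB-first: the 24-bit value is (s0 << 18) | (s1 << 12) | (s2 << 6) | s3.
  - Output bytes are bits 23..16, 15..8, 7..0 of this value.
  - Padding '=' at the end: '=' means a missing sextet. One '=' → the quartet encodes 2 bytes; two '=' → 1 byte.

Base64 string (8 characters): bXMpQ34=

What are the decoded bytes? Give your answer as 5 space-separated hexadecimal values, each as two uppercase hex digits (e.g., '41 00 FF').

After char 0 ('b'=27): chars_in_quartet=1 acc=0x1B bytes_emitted=0
After char 1 ('X'=23): chars_in_quartet=2 acc=0x6D7 bytes_emitted=0
After char 2 ('M'=12): chars_in_quartet=3 acc=0x1B5CC bytes_emitted=0
After char 3 ('p'=41): chars_in_quartet=4 acc=0x6D7329 -> emit 6D 73 29, reset; bytes_emitted=3
After char 4 ('Q'=16): chars_in_quartet=1 acc=0x10 bytes_emitted=3
After char 5 ('3'=55): chars_in_quartet=2 acc=0x437 bytes_emitted=3
After char 6 ('4'=56): chars_in_quartet=3 acc=0x10DF8 bytes_emitted=3
Padding '=': partial quartet acc=0x10DF8 -> emit 43 7E; bytes_emitted=5

Answer: 6D 73 29 43 7E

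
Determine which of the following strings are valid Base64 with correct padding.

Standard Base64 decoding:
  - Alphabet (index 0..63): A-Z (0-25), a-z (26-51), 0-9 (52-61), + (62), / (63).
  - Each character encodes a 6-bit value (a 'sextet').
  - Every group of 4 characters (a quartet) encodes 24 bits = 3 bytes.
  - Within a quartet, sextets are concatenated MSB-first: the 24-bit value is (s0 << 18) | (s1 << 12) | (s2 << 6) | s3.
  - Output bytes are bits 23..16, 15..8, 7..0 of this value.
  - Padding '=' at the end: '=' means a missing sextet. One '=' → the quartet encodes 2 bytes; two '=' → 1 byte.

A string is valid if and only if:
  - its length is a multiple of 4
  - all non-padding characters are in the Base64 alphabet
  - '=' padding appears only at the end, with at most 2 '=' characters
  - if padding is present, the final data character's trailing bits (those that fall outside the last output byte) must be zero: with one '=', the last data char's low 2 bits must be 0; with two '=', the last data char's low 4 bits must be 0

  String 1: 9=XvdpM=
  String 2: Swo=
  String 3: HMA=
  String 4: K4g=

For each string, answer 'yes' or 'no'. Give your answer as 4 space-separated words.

Answer: no yes yes yes

Derivation:
String 1: '9=XvdpM=' → invalid (bad char(s): ['=']; '=' in middle)
String 2: 'Swo=' → valid
String 3: 'HMA=' → valid
String 4: 'K4g=' → valid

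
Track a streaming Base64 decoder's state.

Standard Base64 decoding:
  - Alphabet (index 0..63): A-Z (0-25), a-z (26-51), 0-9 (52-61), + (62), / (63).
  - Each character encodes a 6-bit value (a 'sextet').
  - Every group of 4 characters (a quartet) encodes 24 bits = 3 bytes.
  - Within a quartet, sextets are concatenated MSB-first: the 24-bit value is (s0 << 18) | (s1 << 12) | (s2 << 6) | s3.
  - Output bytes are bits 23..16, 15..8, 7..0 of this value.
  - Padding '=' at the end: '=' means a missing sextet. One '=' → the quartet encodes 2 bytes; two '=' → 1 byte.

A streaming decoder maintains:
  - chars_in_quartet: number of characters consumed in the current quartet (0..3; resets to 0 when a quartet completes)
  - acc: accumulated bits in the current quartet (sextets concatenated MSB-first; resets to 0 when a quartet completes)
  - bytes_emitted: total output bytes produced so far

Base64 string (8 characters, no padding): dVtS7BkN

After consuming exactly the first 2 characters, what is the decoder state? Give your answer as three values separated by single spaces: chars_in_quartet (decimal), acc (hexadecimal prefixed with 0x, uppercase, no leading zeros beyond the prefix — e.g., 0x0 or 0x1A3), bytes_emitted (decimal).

After char 0 ('d'=29): chars_in_quartet=1 acc=0x1D bytes_emitted=0
After char 1 ('V'=21): chars_in_quartet=2 acc=0x755 bytes_emitted=0

Answer: 2 0x755 0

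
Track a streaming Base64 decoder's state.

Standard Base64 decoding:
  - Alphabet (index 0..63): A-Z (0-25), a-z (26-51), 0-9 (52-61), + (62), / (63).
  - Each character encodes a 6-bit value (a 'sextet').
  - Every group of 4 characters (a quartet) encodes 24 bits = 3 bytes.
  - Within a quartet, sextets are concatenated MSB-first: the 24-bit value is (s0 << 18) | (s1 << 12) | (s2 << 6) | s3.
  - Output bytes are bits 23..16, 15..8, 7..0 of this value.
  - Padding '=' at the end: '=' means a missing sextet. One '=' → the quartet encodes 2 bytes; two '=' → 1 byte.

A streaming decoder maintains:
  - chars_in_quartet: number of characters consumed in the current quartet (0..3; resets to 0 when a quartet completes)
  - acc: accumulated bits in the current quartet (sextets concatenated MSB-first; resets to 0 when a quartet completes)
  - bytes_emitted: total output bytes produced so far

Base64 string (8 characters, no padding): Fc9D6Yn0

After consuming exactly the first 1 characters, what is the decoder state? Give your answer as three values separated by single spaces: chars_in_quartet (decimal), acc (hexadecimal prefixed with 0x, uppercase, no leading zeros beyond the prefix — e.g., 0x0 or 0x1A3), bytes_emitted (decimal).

Answer: 1 0x5 0

Derivation:
After char 0 ('F'=5): chars_in_quartet=1 acc=0x5 bytes_emitted=0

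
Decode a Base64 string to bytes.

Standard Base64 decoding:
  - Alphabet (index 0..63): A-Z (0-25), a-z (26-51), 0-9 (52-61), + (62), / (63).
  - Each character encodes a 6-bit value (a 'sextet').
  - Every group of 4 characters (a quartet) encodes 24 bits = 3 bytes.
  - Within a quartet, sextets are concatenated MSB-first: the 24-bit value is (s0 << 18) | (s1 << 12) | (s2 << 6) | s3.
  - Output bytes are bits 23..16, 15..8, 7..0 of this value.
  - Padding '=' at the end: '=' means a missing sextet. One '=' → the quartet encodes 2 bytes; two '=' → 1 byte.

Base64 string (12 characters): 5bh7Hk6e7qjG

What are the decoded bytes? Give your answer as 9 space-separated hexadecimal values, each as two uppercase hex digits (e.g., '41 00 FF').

After char 0 ('5'=57): chars_in_quartet=1 acc=0x39 bytes_emitted=0
After char 1 ('b'=27): chars_in_quartet=2 acc=0xE5B bytes_emitted=0
After char 2 ('h'=33): chars_in_quartet=3 acc=0x396E1 bytes_emitted=0
After char 3 ('7'=59): chars_in_quartet=4 acc=0xE5B87B -> emit E5 B8 7B, reset; bytes_emitted=3
After char 4 ('H'=7): chars_in_quartet=1 acc=0x7 bytes_emitted=3
After char 5 ('k'=36): chars_in_quartet=2 acc=0x1E4 bytes_emitted=3
After char 6 ('6'=58): chars_in_quartet=3 acc=0x793A bytes_emitted=3
After char 7 ('e'=30): chars_in_quartet=4 acc=0x1E4E9E -> emit 1E 4E 9E, reset; bytes_emitted=6
After char 8 ('7'=59): chars_in_quartet=1 acc=0x3B bytes_emitted=6
After char 9 ('q'=42): chars_in_quartet=2 acc=0xEEA bytes_emitted=6
After char 10 ('j'=35): chars_in_quartet=3 acc=0x3BAA3 bytes_emitted=6
After char 11 ('G'=6): chars_in_quartet=4 acc=0xEEA8C6 -> emit EE A8 C6, reset; bytes_emitted=9

Answer: E5 B8 7B 1E 4E 9E EE A8 C6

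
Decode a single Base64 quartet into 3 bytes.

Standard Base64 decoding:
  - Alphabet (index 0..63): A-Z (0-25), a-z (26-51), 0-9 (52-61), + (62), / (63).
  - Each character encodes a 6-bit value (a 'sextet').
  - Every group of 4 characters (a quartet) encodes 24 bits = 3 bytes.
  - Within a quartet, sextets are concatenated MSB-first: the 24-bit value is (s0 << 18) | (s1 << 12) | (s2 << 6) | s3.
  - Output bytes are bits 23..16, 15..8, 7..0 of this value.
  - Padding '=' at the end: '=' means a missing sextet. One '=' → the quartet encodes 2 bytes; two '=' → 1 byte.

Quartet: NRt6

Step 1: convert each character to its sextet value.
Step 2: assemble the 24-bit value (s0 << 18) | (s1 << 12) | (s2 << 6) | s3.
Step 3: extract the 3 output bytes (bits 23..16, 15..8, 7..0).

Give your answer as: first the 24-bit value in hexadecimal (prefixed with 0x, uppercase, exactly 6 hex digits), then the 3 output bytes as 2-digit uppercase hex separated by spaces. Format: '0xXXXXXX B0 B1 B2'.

Answer: 0x351B7A 35 1B 7A

Derivation:
Sextets: N=13, R=17, t=45, 6=58
24-bit: (13<<18) | (17<<12) | (45<<6) | 58
      = 0x340000 | 0x011000 | 0x000B40 | 0x00003A
      = 0x351B7A
Bytes: (v>>16)&0xFF=35, (v>>8)&0xFF=1B, v&0xFF=7A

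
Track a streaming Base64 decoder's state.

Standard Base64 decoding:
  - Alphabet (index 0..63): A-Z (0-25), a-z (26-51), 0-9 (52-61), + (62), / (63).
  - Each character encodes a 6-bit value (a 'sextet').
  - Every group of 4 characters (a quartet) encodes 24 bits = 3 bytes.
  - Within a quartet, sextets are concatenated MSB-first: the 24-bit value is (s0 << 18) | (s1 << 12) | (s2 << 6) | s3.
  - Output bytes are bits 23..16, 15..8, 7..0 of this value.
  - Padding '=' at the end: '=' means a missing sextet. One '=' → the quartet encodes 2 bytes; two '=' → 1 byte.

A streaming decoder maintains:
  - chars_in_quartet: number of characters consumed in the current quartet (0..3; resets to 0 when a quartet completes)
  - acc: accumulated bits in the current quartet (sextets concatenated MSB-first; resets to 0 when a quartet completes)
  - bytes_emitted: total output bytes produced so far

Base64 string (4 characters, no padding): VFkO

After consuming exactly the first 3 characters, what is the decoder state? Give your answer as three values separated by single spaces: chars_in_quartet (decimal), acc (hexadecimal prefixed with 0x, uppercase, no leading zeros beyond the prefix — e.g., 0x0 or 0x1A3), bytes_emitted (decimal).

Answer: 3 0x15164 0

Derivation:
After char 0 ('V'=21): chars_in_quartet=1 acc=0x15 bytes_emitted=0
After char 1 ('F'=5): chars_in_quartet=2 acc=0x545 bytes_emitted=0
After char 2 ('k'=36): chars_in_quartet=3 acc=0x15164 bytes_emitted=0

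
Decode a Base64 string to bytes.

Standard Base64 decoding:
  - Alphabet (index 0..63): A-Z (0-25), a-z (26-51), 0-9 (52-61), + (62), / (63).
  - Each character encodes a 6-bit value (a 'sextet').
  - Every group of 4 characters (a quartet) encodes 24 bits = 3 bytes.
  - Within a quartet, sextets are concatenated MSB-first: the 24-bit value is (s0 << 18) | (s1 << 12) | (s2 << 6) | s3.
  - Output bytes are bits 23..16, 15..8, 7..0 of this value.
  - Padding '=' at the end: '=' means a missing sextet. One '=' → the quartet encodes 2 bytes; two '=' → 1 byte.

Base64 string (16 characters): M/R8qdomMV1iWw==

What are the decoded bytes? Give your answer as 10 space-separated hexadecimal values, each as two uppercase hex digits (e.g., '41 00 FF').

Answer: 33 F4 7C A9 DA 26 31 5D 62 5B

Derivation:
After char 0 ('M'=12): chars_in_quartet=1 acc=0xC bytes_emitted=0
After char 1 ('/'=63): chars_in_quartet=2 acc=0x33F bytes_emitted=0
After char 2 ('R'=17): chars_in_quartet=3 acc=0xCFD1 bytes_emitted=0
After char 3 ('8'=60): chars_in_quartet=4 acc=0x33F47C -> emit 33 F4 7C, reset; bytes_emitted=3
After char 4 ('q'=42): chars_in_quartet=1 acc=0x2A bytes_emitted=3
After char 5 ('d'=29): chars_in_quartet=2 acc=0xA9D bytes_emitted=3
After char 6 ('o'=40): chars_in_quartet=3 acc=0x2A768 bytes_emitted=3
After char 7 ('m'=38): chars_in_quartet=4 acc=0xA9DA26 -> emit A9 DA 26, reset; bytes_emitted=6
After char 8 ('M'=12): chars_in_quartet=1 acc=0xC bytes_emitted=6
After char 9 ('V'=21): chars_in_quartet=2 acc=0x315 bytes_emitted=6
After char 10 ('1'=53): chars_in_quartet=3 acc=0xC575 bytes_emitted=6
After char 11 ('i'=34): chars_in_quartet=4 acc=0x315D62 -> emit 31 5D 62, reset; bytes_emitted=9
After char 12 ('W'=22): chars_in_quartet=1 acc=0x16 bytes_emitted=9
After char 13 ('w'=48): chars_in_quartet=2 acc=0x5B0 bytes_emitted=9
Padding '==': partial quartet acc=0x5B0 -> emit 5B; bytes_emitted=10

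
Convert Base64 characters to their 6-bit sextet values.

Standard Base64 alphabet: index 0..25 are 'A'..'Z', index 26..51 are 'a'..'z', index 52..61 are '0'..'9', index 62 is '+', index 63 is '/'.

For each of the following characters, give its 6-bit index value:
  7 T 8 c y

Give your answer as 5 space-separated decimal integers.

Answer: 59 19 60 28 50

Derivation:
'7': 0..9 range, 52 + ord('7') − ord('0') = 59
'T': A..Z range, ord('T') − ord('A') = 19
'8': 0..9 range, 52 + ord('8') − ord('0') = 60
'c': a..z range, 26 + ord('c') − ord('a') = 28
'y': a..z range, 26 + ord('y') − ord('a') = 50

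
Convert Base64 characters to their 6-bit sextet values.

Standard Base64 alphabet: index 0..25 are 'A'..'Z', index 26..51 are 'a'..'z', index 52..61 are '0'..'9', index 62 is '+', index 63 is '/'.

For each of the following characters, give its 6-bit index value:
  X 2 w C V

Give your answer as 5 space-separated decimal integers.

Answer: 23 54 48 2 21

Derivation:
'X': A..Z range, ord('X') − ord('A') = 23
'2': 0..9 range, 52 + ord('2') − ord('0') = 54
'w': a..z range, 26 + ord('w') − ord('a') = 48
'C': A..Z range, ord('C') − ord('A') = 2
'V': A..Z range, ord('V') − ord('A') = 21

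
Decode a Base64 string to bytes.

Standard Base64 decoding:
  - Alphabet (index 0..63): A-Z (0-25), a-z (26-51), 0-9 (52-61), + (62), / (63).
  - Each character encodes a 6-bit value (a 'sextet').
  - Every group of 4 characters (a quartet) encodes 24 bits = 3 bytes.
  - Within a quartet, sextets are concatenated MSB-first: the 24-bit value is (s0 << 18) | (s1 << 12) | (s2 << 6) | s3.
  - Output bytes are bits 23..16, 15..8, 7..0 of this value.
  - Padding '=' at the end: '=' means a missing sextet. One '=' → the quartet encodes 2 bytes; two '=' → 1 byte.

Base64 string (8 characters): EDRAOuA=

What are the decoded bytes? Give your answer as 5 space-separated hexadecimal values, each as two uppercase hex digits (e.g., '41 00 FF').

After char 0 ('E'=4): chars_in_quartet=1 acc=0x4 bytes_emitted=0
After char 1 ('D'=3): chars_in_quartet=2 acc=0x103 bytes_emitted=0
After char 2 ('R'=17): chars_in_quartet=3 acc=0x40D1 bytes_emitted=0
After char 3 ('A'=0): chars_in_quartet=4 acc=0x103440 -> emit 10 34 40, reset; bytes_emitted=3
After char 4 ('O'=14): chars_in_quartet=1 acc=0xE bytes_emitted=3
After char 5 ('u'=46): chars_in_quartet=2 acc=0x3AE bytes_emitted=3
After char 6 ('A'=0): chars_in_quartet=3 acc=0xEB80 bytes_emitted=3
Padding '=': partial quartet acc=0xEB80 -> emit 3A E0; bytes_emitted=5

Answer: 10 34 40 3A E0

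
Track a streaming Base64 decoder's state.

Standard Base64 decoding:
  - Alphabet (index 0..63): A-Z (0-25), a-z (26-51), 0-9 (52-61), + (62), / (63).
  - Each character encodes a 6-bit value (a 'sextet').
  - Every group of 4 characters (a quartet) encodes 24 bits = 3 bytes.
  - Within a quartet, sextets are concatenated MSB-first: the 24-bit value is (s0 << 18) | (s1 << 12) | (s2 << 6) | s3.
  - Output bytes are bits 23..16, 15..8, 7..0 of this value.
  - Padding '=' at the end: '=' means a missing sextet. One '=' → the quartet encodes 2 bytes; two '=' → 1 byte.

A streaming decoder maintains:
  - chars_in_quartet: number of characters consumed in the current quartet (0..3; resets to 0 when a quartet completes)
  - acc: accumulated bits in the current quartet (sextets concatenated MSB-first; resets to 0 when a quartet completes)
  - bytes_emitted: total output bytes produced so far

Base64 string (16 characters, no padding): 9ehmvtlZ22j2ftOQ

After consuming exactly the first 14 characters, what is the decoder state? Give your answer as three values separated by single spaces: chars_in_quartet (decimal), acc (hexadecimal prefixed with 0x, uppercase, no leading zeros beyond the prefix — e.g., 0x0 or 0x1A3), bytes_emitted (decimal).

Answer: 2 0x7ED 9

Derivation:
After char 0 ('9'=61): chars_in_quartet=1 acc=0x3D bytes_emitted=0
After char 1 ('e'=30): chars_in_quartet=2 acc=0xF5E bytes_emitted=0
After char 2 ('h'=33): chars_in_quartet=3 acc=0x3D7A1 bytes_emitted=0
After char 3 ('m'=38): chars_in_quartet=4 acc=0xF5E866 -> emit F5 E8 66, reset; bytes_emitted=3
After char 4 ('v'=47): chars_in_quartet=1 acc=0x2F bytes_emitted=3
After char 5 ('t'=45): chars_in_quartet=2 acc=0xBED bytes_emitted=3
After char 6 ('l'=37): chars_in_quartet=3 acc=0x2FB65 bytes_emitted=3
After char 7 ('Z'=25): chars_in_quartet=4 acc=0xBED959 -> emit BE D9 59, reset; bytes_emitted=6
After char 8 ('2'=54): chars_in_quartet=1 acc=0x36 bytes_emitted=6
After char 9 ('2'=54): chars_in_quartet=2 acc=0xDB6 bytes_emitted=6
After char 10 ('j'=35): chars_in_quartet=3 acc=0x36DA3 bytes_emitted=6
After char 11 ('2'=54): chars_in_quartet=4 acc=0xDB68F6 -> emit DB 68 F6, reset; bytes_emitted=9
After char 12 ('f'=31): chars_in_quartet=1 acc=0x1F bytes_emitted=9
After char 13 ('t'=45): chars_in_quartet=2 acc=0x7ED bytes_emitted=9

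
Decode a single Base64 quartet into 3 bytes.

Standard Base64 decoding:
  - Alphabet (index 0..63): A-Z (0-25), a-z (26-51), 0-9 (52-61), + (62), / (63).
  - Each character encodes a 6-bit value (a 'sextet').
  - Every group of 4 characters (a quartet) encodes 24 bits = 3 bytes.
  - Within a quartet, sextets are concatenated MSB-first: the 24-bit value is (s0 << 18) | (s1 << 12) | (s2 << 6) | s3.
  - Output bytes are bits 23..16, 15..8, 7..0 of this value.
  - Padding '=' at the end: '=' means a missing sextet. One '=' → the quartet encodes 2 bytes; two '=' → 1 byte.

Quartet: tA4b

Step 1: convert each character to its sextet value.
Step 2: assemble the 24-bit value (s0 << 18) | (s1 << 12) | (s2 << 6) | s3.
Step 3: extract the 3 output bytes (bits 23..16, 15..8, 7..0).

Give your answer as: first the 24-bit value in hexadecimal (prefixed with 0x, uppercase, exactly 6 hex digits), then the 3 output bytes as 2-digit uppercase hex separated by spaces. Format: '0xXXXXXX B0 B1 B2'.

Answer: 0xB40E1B B4 0E 1B

Derivation:
Sextets: t=45, A=0, 4=56, b=27
24-bit: (45<<18) | (0<<12) | (56<<6) | 27
      = 0xB40000 | 0x000000 | 0x000E00 | 0x00001B
      = 0xB40E1B
Bytes: (v>>16)&0xFF=B4, (v>>8)&0xFF=0E, v&0xFF=1B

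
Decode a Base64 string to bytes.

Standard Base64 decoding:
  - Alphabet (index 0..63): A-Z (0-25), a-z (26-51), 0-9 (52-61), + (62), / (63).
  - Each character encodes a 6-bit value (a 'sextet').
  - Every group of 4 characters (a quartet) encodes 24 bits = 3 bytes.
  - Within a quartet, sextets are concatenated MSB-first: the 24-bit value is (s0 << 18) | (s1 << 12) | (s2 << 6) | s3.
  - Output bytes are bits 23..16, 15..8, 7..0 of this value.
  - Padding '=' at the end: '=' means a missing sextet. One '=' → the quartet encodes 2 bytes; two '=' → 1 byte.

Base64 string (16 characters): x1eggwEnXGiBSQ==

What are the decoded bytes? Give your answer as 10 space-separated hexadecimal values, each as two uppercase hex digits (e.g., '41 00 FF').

Answer: C7 57 A0 83 01 27 5C 68 81 49

Derivation:
After char 0 ('x'=49): chars_in_quartet=1 acc=0x31 bytes_emitted=0
After char 1 ('1'=53): chars_in_quartet=2 acc=0xC75 bytes_emitted=0
After char 2 ('e'=30): chars_in_quartet=3 acc=0x31D5E bytes_emitted=0
After char 3 ('g'=32): chars_in_quartet=4 acc=0xC757A0 -> emit C7 57 A0, reset; bytes_emitted=3
After char 4 ('g'=32): chars_in_quartet=1 acc=0x20 bytes_emitted=3
After char 5 ('w'=48): chars_in_quartet=2 acc=0x830 bytes_emitted=3
After char 6 ('E'=4): chars_in_quartet=3 acc=0x20C04 bytes_emitted=3
After char 7 ('n'=39): chars_in_quartet=4 acc=0x830127 -> emit 83 01 27, reset; bytes_emitted=6
After char 8 ('X'=23): chars_in_quartet=1 acc=0x17 bytes_emitted=6
After char 9 ('G'=6): chars_in_quartet=2 acc=0x5C6 bytes_emitted=6
After char 10 ('i'=34): chars_in_quartet=3 acc=0x171A2 bytes_emitted=6
After char 11 ('B'=1): chars_in_quartet=4 acc=0x5C6881 -> emit 5C 68 81, reset; bytes_emitted=9
After char 12 ('S'=18): chars_in_quartet=1 acc=0x12 bytes_emitted=9
After char 13 ('Q'=16): chars_in_quartet=2 acc=0x490 bytes_emitted=9
Padding '==': partial quartet acc=0x490 -> emit 49; bytes_emitted=10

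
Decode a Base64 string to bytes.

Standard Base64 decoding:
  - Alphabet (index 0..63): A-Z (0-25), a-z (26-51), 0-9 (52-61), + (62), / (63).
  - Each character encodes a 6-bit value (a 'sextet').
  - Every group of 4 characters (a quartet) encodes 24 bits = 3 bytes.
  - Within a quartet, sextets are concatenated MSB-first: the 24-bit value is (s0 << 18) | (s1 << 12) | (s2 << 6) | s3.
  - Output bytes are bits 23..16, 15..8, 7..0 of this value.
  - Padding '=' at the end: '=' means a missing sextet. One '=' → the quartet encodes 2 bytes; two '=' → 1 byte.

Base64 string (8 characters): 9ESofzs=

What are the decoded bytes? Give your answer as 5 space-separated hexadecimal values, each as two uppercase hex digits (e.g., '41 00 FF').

After char 0 ('9'=61): chars_in_quartet=1 acc=0x3D bytes_emitted=0
After char 1 ('E'=4): chars_in_quartet=2 acc=0xF44 bytes_emitted=0
After char 2 ('S'=18): chars_in_quartet=3 acc=0x3D112 bytes_emitted=0
After char 3 ('o'=40): chars_in_quartet=4 acc=0xF444A8 -> emit F4 44 A8, reset; bytes_emitted=3
After char 4 ('f'=31): chars_in_quartet=1 acc=0x1F bytes_emitted=3
After char 5 ('z'=51): chars_in_quartet=2 acc=0x7F3 bytes_emitted=3
After char 6 ('s'=44): chars_in_quartet=3 acc=0x1FCEC bytes_emitted=3
Padding '=': partial quartet acc=0x1FCEC -> emit 7F 3B; bytes_emitted=5

Answer: F4 44 A8 7F 3B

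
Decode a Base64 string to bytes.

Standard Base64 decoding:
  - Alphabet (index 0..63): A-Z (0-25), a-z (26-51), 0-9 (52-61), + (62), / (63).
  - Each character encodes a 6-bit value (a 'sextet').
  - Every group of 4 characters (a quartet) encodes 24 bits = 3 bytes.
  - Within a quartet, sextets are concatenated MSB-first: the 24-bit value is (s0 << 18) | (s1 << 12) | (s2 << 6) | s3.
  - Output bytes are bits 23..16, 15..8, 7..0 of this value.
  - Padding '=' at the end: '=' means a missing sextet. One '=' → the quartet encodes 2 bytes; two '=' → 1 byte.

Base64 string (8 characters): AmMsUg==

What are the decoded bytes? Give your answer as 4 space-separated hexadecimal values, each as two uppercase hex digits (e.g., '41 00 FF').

After char 0 ('A'=0): chars_in_quartet=1 acc=0x0 bytes_emitted=0
After char 1 ('m'=38): chars_in_quartet=2 acc=0x26 bytes_emitted=0
After char 2 ('M'=12): chars_in_quartet=3 acc=0x98C bytes_emitted=0
After char 3 ('s'=44): chars_in_quartet=4 acc=0x2632C -> emit 02 63 2C, reset; bytes_emitted=3
After char 4 ('U'=20): chars_in_quartet=1 acc=0x14 bytes_emitted=3
After char 5 ('g'=32): chars_in_quartet=2 acc=0x520 bytes_emitted=3
Padding '==': partial quartet acc=0x520 -> emit 52; bytes_emitted=4

Answer: 02 63 2C 52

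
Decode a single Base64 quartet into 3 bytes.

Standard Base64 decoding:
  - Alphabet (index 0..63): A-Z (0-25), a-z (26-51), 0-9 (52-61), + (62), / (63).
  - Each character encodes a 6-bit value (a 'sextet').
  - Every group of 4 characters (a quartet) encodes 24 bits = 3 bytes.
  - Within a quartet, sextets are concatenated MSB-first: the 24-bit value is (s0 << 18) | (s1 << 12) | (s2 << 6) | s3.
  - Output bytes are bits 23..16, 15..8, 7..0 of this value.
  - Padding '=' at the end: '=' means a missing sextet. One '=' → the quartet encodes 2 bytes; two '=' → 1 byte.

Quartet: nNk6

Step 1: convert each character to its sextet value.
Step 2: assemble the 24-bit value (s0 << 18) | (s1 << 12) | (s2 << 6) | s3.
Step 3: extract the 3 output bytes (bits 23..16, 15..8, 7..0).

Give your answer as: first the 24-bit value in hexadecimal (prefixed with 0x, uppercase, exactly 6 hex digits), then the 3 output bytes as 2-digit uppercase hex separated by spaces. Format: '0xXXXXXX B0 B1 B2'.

Sextets: n=39, N=13, k=36, 6=58
24-bit: (39<<18) | (13<<12) | (36<<6) | 58
      = 0x9C0000 | 0x00D000 | 0x000900 | 0x00003A
      = 0x9CD93A
Bytes: (v>>16)&0xFF=9C, (v>>8)&0xFF=D9, v&0xFF=3A

Answer: 0x9CD93A 9C D9 3A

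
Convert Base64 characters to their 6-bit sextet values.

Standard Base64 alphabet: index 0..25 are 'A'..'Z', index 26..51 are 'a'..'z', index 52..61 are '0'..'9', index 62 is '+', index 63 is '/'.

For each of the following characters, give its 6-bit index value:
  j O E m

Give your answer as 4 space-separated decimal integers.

'j': a..z range, 26 + ord('j') − ord('a') = 35
'O': A..Z range, ord('O') − ord('A') = 14
'E': A..Z range, ord('E') − ord('A') = 4
'm': a..z range, 26 + ord('m') − ord('a') = 38

Answer: 35 14 4 38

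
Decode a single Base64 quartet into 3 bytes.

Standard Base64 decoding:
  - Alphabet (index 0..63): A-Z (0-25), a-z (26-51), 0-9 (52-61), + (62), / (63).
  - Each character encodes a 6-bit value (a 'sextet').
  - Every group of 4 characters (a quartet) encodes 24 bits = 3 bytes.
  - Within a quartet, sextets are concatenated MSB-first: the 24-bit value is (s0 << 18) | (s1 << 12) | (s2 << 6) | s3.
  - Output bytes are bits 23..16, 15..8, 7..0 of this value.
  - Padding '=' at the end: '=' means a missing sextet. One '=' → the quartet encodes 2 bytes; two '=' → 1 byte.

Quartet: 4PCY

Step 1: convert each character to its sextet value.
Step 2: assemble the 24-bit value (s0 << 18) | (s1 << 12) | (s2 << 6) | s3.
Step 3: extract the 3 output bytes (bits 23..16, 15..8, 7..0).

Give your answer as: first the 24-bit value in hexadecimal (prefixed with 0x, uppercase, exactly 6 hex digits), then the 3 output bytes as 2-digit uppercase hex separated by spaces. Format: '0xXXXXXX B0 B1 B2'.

Sextets: 4=56, P=15, C=2, Y=24
24-bit: (56<<18) | (15<<12) | (2<<6) | 24
      = 0xE00000 | 0x00F000 | 0x000080 | 0x000018
      = 0xE0F098
Bytes: (v>>16)&0xFF=E0, (v>>8)&0xFF=F0, v&0xFF=98

Answer: 0xE0F098 E0 F0 98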